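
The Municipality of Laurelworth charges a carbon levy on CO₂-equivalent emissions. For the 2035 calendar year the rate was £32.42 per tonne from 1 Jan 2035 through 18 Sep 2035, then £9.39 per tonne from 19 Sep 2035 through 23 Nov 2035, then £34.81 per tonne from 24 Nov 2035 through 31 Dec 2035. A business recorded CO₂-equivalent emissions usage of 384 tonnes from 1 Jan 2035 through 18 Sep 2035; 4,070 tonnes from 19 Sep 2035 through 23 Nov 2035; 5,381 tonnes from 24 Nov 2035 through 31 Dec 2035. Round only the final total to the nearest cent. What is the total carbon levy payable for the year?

£237,979.19

1 Jan – 18 Sep 2035: 384 tonnes at £32.42/tonne → £12,449.28
19 Sep – 23 Nov 2035: 4,070 tonnes at £9.39/tonne → £38,217.30
24 Nov – 31 Dec 2035: 5,381 tonnes at £34.81/tonne → £187,312.61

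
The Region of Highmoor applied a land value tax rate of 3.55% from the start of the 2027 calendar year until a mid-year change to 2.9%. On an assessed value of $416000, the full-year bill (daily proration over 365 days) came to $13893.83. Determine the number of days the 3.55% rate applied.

247 days

Let d = days at the first rate; then 365 − d days at the second rate.
$416000 × [3.55%·d + 2.9%·(365−d)] / 365 = $13893.83
Solving gives d = 247, so the new rate took effect on September 5, 2027.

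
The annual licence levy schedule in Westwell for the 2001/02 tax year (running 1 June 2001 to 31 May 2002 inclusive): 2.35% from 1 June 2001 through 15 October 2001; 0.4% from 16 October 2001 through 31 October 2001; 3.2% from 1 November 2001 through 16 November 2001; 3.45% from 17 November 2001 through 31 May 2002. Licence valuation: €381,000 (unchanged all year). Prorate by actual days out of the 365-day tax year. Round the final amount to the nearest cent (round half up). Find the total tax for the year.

€11,020.29

1 June – 15 October 2001: 137 days at 2.35% → €381,000 × 2.35% × 137/365 = €3,360.6288
16 October – 31 October 2001: 16 days at 0.4% → €381,000 × 0.4% × 16/365 = €66.8055
1 November – 16 November 2001: 16 days at 3.2% → €381,000 × 3.2% × 16/365 = €534.4438
17 November 2001 – 31 May 2002: 196 days at 3.45% → €381,000 × 3.45% × 196/365 = €7,058.4164
Total = €11,020.2945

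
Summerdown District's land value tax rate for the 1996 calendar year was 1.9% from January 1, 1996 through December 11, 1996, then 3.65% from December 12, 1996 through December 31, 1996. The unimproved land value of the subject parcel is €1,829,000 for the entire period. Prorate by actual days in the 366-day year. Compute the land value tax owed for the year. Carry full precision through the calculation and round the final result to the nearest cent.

€36,500.04

January 1 – December 11, 1996: 346 days at 1.9% → €1,829,000 × 1.9% × 346/366 = €32,852.0383
December 12 – December 31, 1996: 20 days at 3.65% → €1,829,000 × 3.65% × 20/366 = €3,648.0055
Total = €36,500.0437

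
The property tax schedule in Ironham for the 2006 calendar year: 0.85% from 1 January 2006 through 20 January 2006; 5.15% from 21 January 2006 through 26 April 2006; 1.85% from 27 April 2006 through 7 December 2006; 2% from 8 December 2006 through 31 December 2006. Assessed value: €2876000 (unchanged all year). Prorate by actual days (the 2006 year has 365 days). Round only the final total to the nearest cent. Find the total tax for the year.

€76875.87

1 January – 20 January 2006: 20 days at 0.85% → €2876000 × 0.85% × 20/365 = €1339.5068
21 January – 26 April 2006: 96 days at 5.15% → €2876000 × 5.15% × 96/365 = €38956.0110
27 April – 7 December 2006: 225 days at 1.85% → €2876000 × 1.85% × 225/365 = €32798.2192
8 December – 31 December 2006: 24 days at 2% → €2876000 × 2% × 24/365 = €3782.1370
Total = €76875.8740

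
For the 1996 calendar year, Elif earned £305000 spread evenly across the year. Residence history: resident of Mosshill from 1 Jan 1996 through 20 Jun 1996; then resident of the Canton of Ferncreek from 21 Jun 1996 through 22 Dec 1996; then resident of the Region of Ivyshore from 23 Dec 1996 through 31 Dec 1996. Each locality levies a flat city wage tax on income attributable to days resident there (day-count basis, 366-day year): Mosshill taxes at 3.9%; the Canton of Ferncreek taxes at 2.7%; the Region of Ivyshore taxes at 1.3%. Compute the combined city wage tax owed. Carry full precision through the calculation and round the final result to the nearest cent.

Mosshill, 1 Jan – 20 Jun 1996: 172 days → £305000 × 3.9% × 172/366 = £5590.0000
The Canton of Ferncreek, 21 Jun – 22 Dec 1996: 185 days → £305000 × 2.7% × 185/366 = £4162.5000
The Region of Ivyshore, 23 Dec – 31 Dec 1996: 9 days → £305000 × 1.3% × 9/366 = £97.5000
Total = £9850.0000

£9850.00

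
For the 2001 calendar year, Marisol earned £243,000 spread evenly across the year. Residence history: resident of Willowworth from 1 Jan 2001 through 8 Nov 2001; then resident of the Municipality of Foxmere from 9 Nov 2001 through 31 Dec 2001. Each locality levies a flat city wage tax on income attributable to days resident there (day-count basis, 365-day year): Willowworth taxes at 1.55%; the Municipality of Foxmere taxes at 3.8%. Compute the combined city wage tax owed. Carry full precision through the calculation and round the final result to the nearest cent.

Willowworth, 1 Jan – 8 Nov 2001: 312 days → £243,000 × 1.55% × 312/365 = £3,219.5836
The Municipality of Foxmere, 9 Nov – 31 Dec 2001: 53 days → £243,000 × 3.8% × 53/365 = £1,340.8274
Total = £4,560.4110

£4,560.41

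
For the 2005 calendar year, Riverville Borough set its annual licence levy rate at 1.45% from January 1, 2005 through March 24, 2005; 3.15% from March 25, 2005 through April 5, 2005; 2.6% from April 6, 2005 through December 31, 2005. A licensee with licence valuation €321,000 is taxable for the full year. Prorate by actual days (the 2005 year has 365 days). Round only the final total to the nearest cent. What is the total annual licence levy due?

€7,564.61

January 1 – March 24, 2005: 83 days at 1.45% → €321,000 × 1.45% × 83/365 = €1,058.4205
March 25 – April 5, 2005: 12 days at 3.15% → €321,000 × 3.15% × 12/365 = €332.4329
April 6 – December 31, 2005: 270 days at 2.6% → €321,000 × 2.6% × 270/365 = €6,173.7534
Total = €7,564.6068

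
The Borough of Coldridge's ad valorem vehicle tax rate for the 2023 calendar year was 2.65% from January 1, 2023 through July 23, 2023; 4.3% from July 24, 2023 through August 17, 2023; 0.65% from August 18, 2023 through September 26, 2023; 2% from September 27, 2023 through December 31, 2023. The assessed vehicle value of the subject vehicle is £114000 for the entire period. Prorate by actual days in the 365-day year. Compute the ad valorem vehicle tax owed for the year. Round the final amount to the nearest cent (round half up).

£2705.08

January 1 – July 23, 2023: 204 days at 2.65% → £114000 × 2.65% × 204/365 = £1688.4493
July 24 – August 17, 2023: 25 days at 4.3% → £114000 × 4.3% × 25/365 = £335.7534
August 18 – September 26, 2023: 40 days at 0.65% → £114000 × 0.65% × 40/365 = £81.2055
September 27 – December 31, 2023: 96 days at 2% → £114000 × 2% × 96/365 = £599.6712
Total = £2705.0795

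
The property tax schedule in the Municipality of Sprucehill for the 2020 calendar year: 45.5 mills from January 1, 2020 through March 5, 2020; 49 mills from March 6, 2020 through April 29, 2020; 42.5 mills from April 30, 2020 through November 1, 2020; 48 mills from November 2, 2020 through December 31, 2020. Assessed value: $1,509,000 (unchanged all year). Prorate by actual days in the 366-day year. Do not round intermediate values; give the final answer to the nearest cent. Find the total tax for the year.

$67,771.00

January 1 – March 5, 2020: 65 days at 45.5 mills → $1,509,000 × 4.55% × 65/366 = $12,193.6270
March 6 – April 29, 2020: 55 days at 49 mills → $1,509,000 × 4.9% × 55/366 = $11,111.3525
April 30 – November 1, 2020: 186 days at 42.5 mills → $1,509,000 × 4.25% × 186/366 = $32,591.9262
November 2 – December 31, 2020: 60 days at 48 mills → $1,509,000 × 4.8% × 60/366 = $11,874.0984
Total = $67,771.0041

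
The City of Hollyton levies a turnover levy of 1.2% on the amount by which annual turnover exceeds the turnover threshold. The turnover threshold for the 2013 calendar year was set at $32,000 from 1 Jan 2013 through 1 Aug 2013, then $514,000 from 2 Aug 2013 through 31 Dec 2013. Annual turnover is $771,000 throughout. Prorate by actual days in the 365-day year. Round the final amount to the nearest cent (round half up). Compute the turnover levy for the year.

$6,459.32

1 Jan – 1 Aug 2013: 213 days, exemption $32,000 → ($771,000 − $32,000) × 1.2% × 213/365 = $5,175.0247
2 Aug – 31 Dec 2013: 152 days, exemption $514,000 → ($771,000 − $514,000) × 1.2% × 152/365 = $1,284.2959
Total = $6,459.3205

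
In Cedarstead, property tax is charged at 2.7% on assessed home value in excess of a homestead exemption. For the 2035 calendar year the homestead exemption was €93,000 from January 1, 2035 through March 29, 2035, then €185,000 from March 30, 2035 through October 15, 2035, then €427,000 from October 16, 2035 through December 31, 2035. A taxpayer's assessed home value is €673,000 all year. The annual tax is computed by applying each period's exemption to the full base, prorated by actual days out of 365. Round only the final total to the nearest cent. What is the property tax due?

€12,396.48

January 1 – March 29, 2035: 88 days, exemption €93,000 → (€673,000 − €93,000) × 2.7% × 88/365 = €3,775.5616
March 30 – October 15, 2035: 200 days, exemption €185,000 → (€673,000 − €185,000) × 2.7% × 200/365 = €7,219.7260
October 16 – December 31, 2035: 77 days, exemption €427,000 → (€673,000 − €427,000) × 2.7% × 77/365 = €1,401.1890
Total = €12,396.4767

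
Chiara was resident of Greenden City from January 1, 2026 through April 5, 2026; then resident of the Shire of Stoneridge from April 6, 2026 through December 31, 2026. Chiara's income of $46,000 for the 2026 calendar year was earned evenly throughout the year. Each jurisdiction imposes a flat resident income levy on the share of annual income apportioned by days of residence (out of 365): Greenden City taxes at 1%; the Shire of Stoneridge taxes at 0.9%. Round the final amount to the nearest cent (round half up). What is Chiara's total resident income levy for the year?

Greenden City, January 1 – April 5, 2026: 95 days → $46,000 × 1% × 95/365 = $119.7260
The Shire of Stoneridge, April 6 – December 31, 2026: 270 days → $46,000 × 0.9% × 270/365 = $306.2466
Total = $425.9726

$425.97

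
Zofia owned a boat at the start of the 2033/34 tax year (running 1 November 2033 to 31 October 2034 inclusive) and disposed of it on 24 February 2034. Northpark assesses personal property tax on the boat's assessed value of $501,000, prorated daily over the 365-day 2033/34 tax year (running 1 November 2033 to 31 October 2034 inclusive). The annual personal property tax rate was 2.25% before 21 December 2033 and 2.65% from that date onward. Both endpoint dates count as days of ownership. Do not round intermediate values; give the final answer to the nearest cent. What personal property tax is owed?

$3,944.86

1 November – 20 December 2033: 50 days at 2.25% → $501,000 × 2.25% × 50/365 = $1,544.1781
21 December 2033 – 24 February 2034: 66 days at 2.65% → $501,000 × 2.65% × 66/365 = $2,400.6822
Total = $3,944.8603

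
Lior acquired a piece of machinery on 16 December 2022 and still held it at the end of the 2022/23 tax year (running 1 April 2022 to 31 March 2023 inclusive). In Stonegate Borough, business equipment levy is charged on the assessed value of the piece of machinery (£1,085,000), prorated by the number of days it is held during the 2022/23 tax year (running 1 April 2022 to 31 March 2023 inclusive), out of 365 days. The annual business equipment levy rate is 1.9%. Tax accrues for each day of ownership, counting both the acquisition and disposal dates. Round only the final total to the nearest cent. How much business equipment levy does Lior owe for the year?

£5,986.82

Days held (16 December 2022 – 31 March 2023): 106 out of 365
Tax = £1,085,000 × 1.9% × 106/365 = £5,986.8219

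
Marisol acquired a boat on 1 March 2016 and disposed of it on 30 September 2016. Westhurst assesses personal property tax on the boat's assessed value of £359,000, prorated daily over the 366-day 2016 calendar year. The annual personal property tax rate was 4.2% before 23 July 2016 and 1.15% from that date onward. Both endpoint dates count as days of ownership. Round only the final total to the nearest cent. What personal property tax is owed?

1 March – 22 July 2016: 144 days at 4.2% → £359,000 × 4.2% × 144/366 = £5,932.3279
23 July – 30 September 2016: 70 days at 1.15% → £359,000 × 1.15% × 70/366 = £789.6038
Total = £6,721.9317

£6,721.93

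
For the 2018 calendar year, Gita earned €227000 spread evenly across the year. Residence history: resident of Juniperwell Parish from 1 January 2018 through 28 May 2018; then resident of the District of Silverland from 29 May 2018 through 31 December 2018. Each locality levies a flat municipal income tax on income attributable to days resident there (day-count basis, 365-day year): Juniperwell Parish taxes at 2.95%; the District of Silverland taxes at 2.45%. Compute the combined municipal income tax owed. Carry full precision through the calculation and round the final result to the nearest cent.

€6021.72

Juniperwell Parish, 1 January – 28 May 2018: 148 days → €227000 × 2.95% × 148/365 = €2715.2932
The District of Silverland, 29 May – 31 December 2018: 217 days → €227000 × 2.45% × 217/365 = €3306.4260
Total = €6021.7192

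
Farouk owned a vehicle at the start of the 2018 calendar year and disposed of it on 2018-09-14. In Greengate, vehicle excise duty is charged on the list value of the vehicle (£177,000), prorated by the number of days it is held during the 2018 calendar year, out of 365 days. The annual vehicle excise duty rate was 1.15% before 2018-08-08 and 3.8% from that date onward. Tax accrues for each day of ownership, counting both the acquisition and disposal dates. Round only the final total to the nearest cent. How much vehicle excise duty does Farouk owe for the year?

£1,921.54

2018-01-01 to 2018-08-07: 219 days at 1.15% → £177,000 × 1.15% × 219/365 = £1,221.3000
2018-08-08 to 2018-09-14: 38 days at 3.8% → £177,000 × 3.8% × 38/365 = £700.2411
Total = £1,921.5411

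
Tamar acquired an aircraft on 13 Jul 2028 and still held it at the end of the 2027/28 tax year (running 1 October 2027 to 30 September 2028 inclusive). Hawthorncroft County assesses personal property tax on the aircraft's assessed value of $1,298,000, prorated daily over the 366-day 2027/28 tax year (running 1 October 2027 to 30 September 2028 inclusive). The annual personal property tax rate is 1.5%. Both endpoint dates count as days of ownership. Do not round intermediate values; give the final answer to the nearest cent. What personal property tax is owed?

Days held (13 Jul – 30 Sep 2028): 80 out of 366
Tax = $1,298,000 × 1.5% × 80/366 = $4,255.7377

$4,255.74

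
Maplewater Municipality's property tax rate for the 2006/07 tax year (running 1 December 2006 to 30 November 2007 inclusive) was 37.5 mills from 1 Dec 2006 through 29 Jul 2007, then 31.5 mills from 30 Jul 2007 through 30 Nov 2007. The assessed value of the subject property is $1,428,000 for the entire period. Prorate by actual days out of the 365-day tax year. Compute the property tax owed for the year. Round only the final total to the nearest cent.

1 Dec 2006 – 29 Jul 2007: 241 days at 37.5 mills → $1,428,000 × 3.75% × 241/365 = $35,357.6712
30 Jul – 30 Nov 2007: 124 days at 31.5 mills → $1,428,000 × 3.15% × 124/365 = $15,281.5562
Total = $50,639.2274

$50,639.23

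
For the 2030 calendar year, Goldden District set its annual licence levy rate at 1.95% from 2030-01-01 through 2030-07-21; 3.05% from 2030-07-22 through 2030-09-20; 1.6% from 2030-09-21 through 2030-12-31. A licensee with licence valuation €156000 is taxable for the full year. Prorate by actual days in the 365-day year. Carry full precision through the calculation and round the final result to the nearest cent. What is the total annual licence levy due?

€3176.20

2030-01-01 to 2030-07-21: 202 days at 1.95% → €156000 × 1.95% × 202/365 = €1683.5178
2030-07-22 to 2030-09-20: 61 days at 3.05% → €156000 × 3.05% × 61/365 = €795.1726
2030-09-21 to 2030-12-31: 102 days at 1.6% → €156000 × 1.6% × 102/365 = €697.5123
Total = €3176.2027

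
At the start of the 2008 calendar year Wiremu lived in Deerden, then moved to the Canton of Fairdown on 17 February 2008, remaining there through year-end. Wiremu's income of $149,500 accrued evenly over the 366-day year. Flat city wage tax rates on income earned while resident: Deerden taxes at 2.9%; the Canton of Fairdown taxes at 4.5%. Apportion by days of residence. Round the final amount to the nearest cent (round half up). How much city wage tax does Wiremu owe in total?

Deerden, 1 January – 16 February 2008: 47 days → $149,500 × 2.9% × 47/366 = $556.7445
The Canton of Fairdown, 17 February – 31 December 2008: 319 days → $149,500 × 4.5% × 319/366 = $5,863.5861
Total = $6,420.3306

$6,420.33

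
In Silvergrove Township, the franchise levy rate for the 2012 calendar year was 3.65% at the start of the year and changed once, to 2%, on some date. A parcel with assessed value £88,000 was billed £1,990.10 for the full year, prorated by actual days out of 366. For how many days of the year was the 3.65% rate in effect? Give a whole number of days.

58 days

Let d = days at the first rate; then 366 − d days at the second rate.
£88,000 × [3.65%·d + 2%·(366−d)] / 366 = £1,990.10
Solving gives d = 58, so the new rate took effect on February 28, 2012.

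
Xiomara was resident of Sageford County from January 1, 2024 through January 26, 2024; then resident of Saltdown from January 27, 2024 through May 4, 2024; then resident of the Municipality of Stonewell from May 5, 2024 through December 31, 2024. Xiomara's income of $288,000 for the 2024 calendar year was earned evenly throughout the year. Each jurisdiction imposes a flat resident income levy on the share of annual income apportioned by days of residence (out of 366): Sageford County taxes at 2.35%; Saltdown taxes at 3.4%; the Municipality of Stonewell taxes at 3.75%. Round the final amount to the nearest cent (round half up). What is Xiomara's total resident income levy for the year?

Sageford County, January 1 – January 26, 2024: 26 days → $288,000 × 2.35% × 26/366 = $480.7869
Saltdown, January 27 – May 4, 2024: 99 days → $288,000 × 3.4% × 99/366 = $2,648.6557
The Municipality of Stonewell, May 5 – December 31, 2024: 241 days → $288,000 × 3.75% × 241/366 = $7,111.4754
Total = $10,240.9180

$10,240.92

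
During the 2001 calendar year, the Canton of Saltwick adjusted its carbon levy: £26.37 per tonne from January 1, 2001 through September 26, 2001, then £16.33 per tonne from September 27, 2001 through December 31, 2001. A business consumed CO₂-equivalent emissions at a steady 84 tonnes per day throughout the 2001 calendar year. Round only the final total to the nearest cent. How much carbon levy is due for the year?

£727541.64

January 1 – September 26, 2001: 269 days × 84 tonnes/day = 22,596 tonnes at £26.37/tonne → £595856.52
September 27 – December 31, 2001: 96 days × 84 tonnes/day = 8,064 tonnes at £16.33/tonne → £131685.12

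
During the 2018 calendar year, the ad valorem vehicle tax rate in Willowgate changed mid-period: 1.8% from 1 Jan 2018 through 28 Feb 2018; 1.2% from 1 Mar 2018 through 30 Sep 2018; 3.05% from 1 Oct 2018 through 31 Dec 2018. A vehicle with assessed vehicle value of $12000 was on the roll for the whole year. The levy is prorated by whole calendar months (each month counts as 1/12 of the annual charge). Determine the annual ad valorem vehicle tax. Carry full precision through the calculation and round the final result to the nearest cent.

1 Jan – 28 Feb 2018: 2 months at 1.8% → $12000 × 1.8% × 2/12 = $36.0000
1 Mar – 30 Sep 2018: 7 months at 1.2% → $12000 × 1.2% × 7/12 = $84.0000
1 Oct – 31 Dec 2018: 3 months at 3.05% → $12000 × 3.05% × 3/12 = $91.5000
Total = $211.5000

$211.50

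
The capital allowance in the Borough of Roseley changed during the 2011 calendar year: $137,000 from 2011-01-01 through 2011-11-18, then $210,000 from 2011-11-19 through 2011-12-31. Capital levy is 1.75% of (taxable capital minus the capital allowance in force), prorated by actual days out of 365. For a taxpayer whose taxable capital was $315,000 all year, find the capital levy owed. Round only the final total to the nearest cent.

2011-01-01 to 2011-11-18: 322 days, exemption $137,000 → ($315,000 − $137,000) × 1.75% × 322/365 = $2,748.0274
2011-11-19 to 2011-12-31: 43 days, exemption $210,000 → ($315,000 − $210,000) × 1.75% × 43/365 = $216.4726
Total = $2,964.5000

$2,964.50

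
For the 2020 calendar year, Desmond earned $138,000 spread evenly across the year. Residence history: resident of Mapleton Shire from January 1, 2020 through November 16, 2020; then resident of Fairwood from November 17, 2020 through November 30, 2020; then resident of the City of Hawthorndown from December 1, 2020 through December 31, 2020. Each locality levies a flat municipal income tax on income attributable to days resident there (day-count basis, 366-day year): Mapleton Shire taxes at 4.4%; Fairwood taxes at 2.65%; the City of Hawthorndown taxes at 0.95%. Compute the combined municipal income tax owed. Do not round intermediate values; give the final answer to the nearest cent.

Mapleton Shire, January 1 – November 16, 2020: 321 days → $138,000 × 4.4% × 321/366 = $5,325.4426
Fairwood, November 17 – November 30, 2020: 14 days → $138,000 × 2.65% × 14/366 = $139.8852
The City of Hawthorndown, December 1 – December 31, 2020: 31 days → $138,000 × 0.95% × 31/366 = $111.0410
Total = $5,576.3689

$5,576.37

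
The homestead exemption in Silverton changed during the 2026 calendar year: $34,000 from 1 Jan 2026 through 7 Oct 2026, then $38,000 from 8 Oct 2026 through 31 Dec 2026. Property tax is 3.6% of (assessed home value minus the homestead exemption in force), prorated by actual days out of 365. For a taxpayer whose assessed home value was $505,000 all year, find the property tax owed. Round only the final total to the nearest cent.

$16,922.47

1 Jan – 7 Oct 2026: 280 days, exemption $34,000 → ($505,000 − $34,000) × 3.6% × 280/365 = $13,007.3425
8 Oct – 31 Dec 2026: 85 days, exemption $38,000 → ($505,000 − $38,000) × 3.6% × 85/365 = $3,915.1233
Total = $16,922.4658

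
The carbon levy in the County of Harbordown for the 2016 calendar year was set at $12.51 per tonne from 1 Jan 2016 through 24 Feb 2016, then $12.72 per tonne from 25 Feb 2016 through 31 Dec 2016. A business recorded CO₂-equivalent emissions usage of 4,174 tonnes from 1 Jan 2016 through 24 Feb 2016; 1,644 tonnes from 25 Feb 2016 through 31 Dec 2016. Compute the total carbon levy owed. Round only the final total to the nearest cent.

$73,128.42

1 Jan – 24 Feb 2016: 4,174 tonnes at $12.51/tonne → $52,216.74
25 Feb – 31 Dec 2016: 1,644 tonnes at $12.72/tonne → $20,911.68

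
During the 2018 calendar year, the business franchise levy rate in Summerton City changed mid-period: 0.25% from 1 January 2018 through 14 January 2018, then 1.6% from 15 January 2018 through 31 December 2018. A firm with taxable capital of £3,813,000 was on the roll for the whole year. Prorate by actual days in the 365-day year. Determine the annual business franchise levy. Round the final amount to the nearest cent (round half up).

1 January – 14 January 2018: 14 days at 0.25% → £3,813,000 × 0.25% × 14/365 = £365.6301
15 January – 31 December 2018: 351 days at 1.6% → £3,813,000 × 1.6% × 351/365 = £58,667.9671
Total = £59,033.5973

£59,033.60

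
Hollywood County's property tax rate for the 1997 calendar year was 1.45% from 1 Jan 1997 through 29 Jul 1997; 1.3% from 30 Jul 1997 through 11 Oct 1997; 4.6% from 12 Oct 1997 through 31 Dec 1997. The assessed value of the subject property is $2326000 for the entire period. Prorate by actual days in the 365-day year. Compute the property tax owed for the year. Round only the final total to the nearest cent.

1 Jan – 29 Jul 1997: 210 days at 1.45% → $2326000 × 1.45% × 210/365 = $19404.5753
30 Jul – 11 Oct 1997: 74 days at 1.3% → $2326000 × 1.3% × 74/365 = $6130.4438
12 Oct – 31 Dec 1997: 81 days at 4.6% → $2326000 × 4.6% × 81/365 = $23744.3178
Total = $49279.3370

$49279.34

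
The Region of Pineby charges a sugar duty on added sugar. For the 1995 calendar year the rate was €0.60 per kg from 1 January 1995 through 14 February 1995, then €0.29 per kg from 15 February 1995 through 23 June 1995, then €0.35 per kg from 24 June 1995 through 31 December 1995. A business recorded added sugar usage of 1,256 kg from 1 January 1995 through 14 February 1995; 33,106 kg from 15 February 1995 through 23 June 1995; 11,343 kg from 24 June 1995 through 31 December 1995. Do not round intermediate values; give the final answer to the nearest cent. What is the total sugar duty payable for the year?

1 January – 14 February 1995: 1,256 kg at €0.60/kg → €753.60
15 February – 23 June 1995: 33,106 kg at €0.29/kg → €9600.74
24 June – 31 December 1995: 11,343 kg at €0.35/kg → €3970.05

€14324.39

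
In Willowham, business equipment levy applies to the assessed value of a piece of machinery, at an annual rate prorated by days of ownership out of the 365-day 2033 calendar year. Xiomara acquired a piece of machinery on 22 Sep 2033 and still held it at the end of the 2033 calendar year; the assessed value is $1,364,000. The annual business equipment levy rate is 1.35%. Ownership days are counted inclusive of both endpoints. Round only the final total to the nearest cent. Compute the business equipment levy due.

Days held (22 Sep – 31 Dec 2033): 101 out of 365
Tax = $1,364,000 × 1.35% × 101/365 = $5,095.3808

$5,095.38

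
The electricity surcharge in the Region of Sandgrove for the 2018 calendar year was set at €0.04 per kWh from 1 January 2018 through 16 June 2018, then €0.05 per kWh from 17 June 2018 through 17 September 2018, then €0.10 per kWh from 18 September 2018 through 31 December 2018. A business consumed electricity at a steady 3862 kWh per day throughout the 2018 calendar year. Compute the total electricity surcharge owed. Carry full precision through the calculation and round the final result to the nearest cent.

1 January – 16 June 2018: 167 days × 3862 kWh/day = 644,954 kWh at €0.04/kWh → €25,798.16
17 June – 17 September 2018: 93 days × 3862 kWh/day = 359,166 kWh at €0.05/kWh → €17,958.30
18 September – 31 December 2018: 105 days × 3862 kWh/day = 405,510 kWh at €0.10/kWh → €40,551.00

€84,307.46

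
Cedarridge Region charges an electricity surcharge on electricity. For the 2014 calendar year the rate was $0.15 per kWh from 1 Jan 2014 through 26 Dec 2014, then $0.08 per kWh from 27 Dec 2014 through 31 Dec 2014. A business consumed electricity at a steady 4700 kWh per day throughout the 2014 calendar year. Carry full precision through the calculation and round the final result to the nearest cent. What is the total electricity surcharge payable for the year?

1 Jan – 26 Dec 2014: 360 days × 4700 kWh/day = 1,692,000 kWh at $0.15/kWh → $253,800.00
27 Dec – 31 Dec 2014: 5 days × 4700 kWh/day = 23,500 kWh at $0.08/kWh → $1,880.00

$255,680.00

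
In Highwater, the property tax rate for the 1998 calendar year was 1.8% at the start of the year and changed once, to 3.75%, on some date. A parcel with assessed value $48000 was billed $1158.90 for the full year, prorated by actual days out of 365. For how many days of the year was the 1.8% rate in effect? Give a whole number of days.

250 days

Let d = days at the first rate; then 365 − d days at the second rate.
$48000 × [1.8%·d + 3.75%·(365−d)] / 365 = $1158.90
Solving gives d = 250, so the new rate took effect on September 8, 1998.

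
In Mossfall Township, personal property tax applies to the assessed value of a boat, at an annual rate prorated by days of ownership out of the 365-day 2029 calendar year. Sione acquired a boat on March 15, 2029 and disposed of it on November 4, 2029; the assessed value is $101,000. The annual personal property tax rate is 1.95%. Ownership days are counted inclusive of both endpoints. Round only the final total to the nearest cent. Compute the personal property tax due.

$1,268.03

Days held (March 15 – November 4, 2029): 235 out of 365
Tax = $101,000 × 1.95% × 235/365 = $1,268.0342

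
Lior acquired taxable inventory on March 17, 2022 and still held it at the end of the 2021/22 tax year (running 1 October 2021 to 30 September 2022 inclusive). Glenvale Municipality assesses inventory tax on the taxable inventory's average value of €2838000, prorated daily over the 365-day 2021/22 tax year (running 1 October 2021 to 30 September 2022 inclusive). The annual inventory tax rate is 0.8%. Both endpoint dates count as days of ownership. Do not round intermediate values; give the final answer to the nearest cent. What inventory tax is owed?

Days held (March 17 – September 30, 2022): 198 out of 365
Tax = €2838000 × 0.8% × 198/365 = €12316.1425

€12316.14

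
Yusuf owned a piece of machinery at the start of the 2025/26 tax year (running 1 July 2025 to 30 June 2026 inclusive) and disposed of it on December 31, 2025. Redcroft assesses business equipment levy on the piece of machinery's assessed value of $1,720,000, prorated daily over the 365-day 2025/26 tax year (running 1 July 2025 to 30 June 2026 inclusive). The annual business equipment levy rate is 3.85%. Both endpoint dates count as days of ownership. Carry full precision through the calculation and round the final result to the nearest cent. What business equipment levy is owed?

$33,382.14

Days held (July 1 – December 31, 2025): 184 out of 365
Tax = $1,720,000 × 3.85% × 184/365 = $33,382.1370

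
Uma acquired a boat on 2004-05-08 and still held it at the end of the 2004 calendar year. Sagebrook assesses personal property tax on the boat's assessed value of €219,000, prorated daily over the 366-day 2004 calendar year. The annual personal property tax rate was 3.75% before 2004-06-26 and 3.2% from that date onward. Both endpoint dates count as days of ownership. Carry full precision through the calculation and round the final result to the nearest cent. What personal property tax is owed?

2004-05-08 to 2004-06-25: 49 days at 3.75% → €219,000 × 3.75% × 49/366 = €1,099.4877
2004-06-26 to 2004-12-31: 189 days at 3.2% → €219,000 × 3.2% × 189/366 = €3,618.8852
Total = €4,718.3730

€4,718.37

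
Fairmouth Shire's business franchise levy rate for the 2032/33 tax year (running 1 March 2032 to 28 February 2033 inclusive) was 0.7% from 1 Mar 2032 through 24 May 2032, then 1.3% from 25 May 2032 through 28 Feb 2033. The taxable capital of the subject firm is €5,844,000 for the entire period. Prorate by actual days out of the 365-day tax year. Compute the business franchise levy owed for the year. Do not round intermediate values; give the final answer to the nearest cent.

€67,806.41

1 Mar – 24 May 2032: 85 days at 0.7% → €5,844,000 × 0.7% × 85/365 = €9,526.5205
25 May 2032 – 28 Feb 2033: 280 days at 1.3% → €5,844,000 × 1.3% × 280/365 = €58,279.8904
Total = €67,806.4110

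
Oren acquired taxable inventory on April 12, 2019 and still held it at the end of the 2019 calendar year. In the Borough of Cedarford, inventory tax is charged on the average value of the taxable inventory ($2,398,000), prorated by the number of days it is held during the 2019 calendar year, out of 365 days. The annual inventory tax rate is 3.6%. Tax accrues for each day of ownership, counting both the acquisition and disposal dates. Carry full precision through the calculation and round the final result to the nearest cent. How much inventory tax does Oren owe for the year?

$62,439.98

Days held (April 12 – December 31, 2019): 264 out of 365
Tax = $2,398,000 × 3.6% × 264/365 = $62,439.9781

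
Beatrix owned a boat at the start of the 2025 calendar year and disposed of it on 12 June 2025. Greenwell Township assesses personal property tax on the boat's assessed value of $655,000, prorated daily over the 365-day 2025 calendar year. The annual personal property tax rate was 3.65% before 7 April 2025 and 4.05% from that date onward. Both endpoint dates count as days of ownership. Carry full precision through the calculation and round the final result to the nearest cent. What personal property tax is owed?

$11,157.43

1 January – 6 April 2025: 96 days at 3.65% → $655,000 × 3.65% × 96/365 = $6,288.0000
7 April – 12 June 2025: 67 days at 4.05% → $655,000 × 4.05% × 67/365 = $4,869.4315
Total = $11,157.4315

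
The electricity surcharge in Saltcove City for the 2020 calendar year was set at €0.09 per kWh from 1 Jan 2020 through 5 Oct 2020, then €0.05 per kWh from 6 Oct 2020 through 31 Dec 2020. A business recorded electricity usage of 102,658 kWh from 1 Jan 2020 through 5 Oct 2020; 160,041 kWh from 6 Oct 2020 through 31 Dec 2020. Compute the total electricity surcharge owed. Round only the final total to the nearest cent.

1 Jan – 5 Oct 2020: 102,658 kWh at €0.09/kWh → €9239.22
6 Oct – 31 Dec 2020: 160,041 kWh at €0.05/kWh → €8002.05

€17241.27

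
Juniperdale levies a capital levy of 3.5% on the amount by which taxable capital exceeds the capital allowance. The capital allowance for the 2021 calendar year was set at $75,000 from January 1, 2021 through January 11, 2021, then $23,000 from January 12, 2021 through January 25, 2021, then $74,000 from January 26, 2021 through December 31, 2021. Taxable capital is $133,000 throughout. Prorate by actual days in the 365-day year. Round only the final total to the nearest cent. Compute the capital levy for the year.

$2,132.41

January 1 – January 11, 2021: 11 days, exemption $75,000 → ($133,000 − $75,000) × 3.5% × 11/365 = $61.1781
January 12 – January 25, 2021: 14 days, exemption $23,000 → ($133,000 − $23,000) × 3.5% × 14/365 = $147.6712
January 26 – December 31, 2021: 340 days, exemption $74,000 → ($133,000 − $74,000) × 3.5% × 340/365 = $1,923.5616
Total = $2,132.4110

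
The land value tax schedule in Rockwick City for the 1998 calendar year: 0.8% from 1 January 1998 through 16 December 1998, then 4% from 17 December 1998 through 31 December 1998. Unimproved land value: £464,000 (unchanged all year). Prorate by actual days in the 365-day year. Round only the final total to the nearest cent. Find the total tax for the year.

£4,322.19

1 January – 16 December 1998: 350 days at 0.8% → £464,000 × 0.8% × 350/365 = £3,559.4521
17 December – 31 December 1998: 15 days at 4% → £464,000 × 4% × 15/365 = £762.7397
Total = £4,322.1918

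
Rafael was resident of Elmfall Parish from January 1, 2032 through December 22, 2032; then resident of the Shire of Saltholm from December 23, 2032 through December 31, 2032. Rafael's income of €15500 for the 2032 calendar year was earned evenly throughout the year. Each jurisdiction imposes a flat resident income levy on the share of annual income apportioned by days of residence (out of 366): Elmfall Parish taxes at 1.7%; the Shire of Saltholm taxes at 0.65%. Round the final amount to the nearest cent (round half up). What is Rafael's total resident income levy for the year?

Elmfall Parish, January 1 – December 22, 2032: 357 days → €15500 × 1.7% × 357/366 = €257.0205
The Shire of Saltholm, December 23 – December 31, 2032: 9 days → €15500 × 0.65% × 9/366 = €2.4775
Total = €259.4980

€259.50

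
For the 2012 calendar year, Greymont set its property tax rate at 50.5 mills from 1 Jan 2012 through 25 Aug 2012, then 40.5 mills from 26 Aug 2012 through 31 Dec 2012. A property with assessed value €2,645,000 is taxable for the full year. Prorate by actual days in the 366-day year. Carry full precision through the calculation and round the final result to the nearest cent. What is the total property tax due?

1 Jan – 25 Aug 2012: 238 days at 50.5 mills → €2,645,000 × 5.05% × 238/366 = €86,858.6202
26 Aug – 31 Dec 2012: 128 days at 40.5 mills → €2,645,000 × 4.05% × 128/366 = €37,463.6066
Total = €124,322.2268

€124,322.23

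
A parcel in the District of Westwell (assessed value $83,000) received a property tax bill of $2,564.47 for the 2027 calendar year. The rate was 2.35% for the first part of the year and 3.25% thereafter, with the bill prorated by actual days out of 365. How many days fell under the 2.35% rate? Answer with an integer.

Let d = days at the first rate; then 365 − d days at the second rate.
$83,000 × [2.35%·d + 3.25%·(365−d)] / 365 = $2,564.47
Solving gives d = 65, so the new rate took effect on March 7, 2027.

65 days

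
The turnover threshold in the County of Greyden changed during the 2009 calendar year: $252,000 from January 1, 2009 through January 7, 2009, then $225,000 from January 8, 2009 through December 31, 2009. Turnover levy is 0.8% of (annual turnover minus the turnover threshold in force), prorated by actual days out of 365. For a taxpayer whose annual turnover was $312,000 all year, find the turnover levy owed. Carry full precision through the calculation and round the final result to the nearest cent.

$691.86

January 1 – January 7, 2009: 7 days, exemption $252,000 → ($312,000 − $252,000) × 0.8% × 7/365 = $9.2055
January 8 – December 31, 2009: 358 days, exemption $225,000 → ($312,000 − $225,000) × 0.8% × 358/365 = $682.6521
Total = $691.8575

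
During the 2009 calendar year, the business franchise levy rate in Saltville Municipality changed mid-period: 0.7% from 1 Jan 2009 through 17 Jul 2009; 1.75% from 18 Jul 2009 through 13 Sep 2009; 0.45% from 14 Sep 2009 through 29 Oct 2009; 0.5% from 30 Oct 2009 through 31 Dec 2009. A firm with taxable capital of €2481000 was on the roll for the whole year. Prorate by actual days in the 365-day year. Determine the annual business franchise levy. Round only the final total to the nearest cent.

€19868.39

1 Jan – 17 Jul 2009: 198 days at 0.7% → €2481000 × 0.7% × 198/365 = €9421.0027
18 Jul – 13 Sep 2009: 58 days at 1.75% → €2481000 × 1.75% × 58/365 = €6899.2192
14 Sep – 29 Oct 2009: 46 days at 0.45% → €2481000 × 0.45% × 46/365 = €1407.0329
30 Oct – 31 Dec 2009: 63 days at 0.5% → €2481000 × 0.5% × 63/365 = €2141.1370
Total = €19868.3918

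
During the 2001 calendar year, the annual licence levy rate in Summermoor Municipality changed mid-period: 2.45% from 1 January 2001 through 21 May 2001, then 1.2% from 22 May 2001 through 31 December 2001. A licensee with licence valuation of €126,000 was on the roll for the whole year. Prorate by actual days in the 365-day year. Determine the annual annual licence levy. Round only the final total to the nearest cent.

€2,120.42

1 January – 21 May 2001: 141 days at 2.45% → €126,000 × 2.45% × 141/365 = €1,192.5123
22 May – 31 December 2001: 224 days at 1.2% → €126,000 × 1.2% × 224/365 = €927.9123
Total = €2,120.4247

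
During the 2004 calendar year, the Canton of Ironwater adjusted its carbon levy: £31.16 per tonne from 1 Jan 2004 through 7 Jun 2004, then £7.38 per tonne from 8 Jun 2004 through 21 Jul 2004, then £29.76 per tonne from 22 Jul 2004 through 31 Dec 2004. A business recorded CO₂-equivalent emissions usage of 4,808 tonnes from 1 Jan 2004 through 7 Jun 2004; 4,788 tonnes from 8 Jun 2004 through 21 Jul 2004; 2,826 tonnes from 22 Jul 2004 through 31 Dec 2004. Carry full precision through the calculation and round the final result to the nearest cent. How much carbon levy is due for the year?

£269,254.48

1 Jan – 7 Jun 2004: 4,808 tonnes at £31.16/tonne → £149,817.28
8 Jun – 21 Jul 2004: 4,788 tonnes at £7.38/tonne → £35,335.44
22 Jul – 31 Dec 2004: 2,826 tonnes at £29.76/tonne → £84,101.76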